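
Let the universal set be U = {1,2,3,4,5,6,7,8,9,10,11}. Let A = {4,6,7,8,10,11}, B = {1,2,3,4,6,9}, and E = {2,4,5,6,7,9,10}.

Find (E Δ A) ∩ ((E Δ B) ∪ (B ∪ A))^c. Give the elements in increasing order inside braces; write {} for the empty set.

E Δ A = {2,5,8,9,11}
E Δ B = {1,3,5,7,10}
B ∪ A = {1,2,3,4,6,7,8,9,10,11}
(E Δ B) ∪ (B ∪ A) = {1,2,3,4,5,6,7,8,9,10,11}
((E Δ B) ∪ (B ∪ A))^c = {}
(E Δ A) ∩ ((E Δ B) ∪ (B ∪ A))^c = {}

{}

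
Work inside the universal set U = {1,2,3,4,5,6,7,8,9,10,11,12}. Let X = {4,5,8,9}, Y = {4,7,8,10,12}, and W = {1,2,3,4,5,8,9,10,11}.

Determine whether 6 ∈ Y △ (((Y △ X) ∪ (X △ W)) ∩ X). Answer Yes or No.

6 ∉ Y and 6 ∉ X, so 6 ∉ Y △ X
6 ∉ X and 6 ∉ W, so 6 ∉ X △ W
6 ∉ (Y △ X) and 6 ∉ (X △ W), so 6 ∉ (Y △ X) ∪ (X △ W)
6 ∉ ((Y △ X) ∪ (X △ W)) and 6 ∉ X, so 6 ∉ ((Y △ X) ∪ (X △ W)) ∩ X
6 ∉ Y and 6 ∉ (((Y △ X) ∪ (X △ W)) ∩ X), so 6 ∉ Y △ (((Y △ X) ∪ (X △ W)) ∩ X)

No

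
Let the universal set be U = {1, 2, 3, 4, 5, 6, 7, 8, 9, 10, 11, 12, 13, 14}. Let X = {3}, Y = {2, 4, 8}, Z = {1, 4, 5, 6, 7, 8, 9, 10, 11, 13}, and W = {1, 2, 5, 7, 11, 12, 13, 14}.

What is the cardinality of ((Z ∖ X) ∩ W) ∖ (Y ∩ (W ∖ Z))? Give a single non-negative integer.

5

Z ∖ X = {1, 4, 5, 6, 7, 8, 9, 10, 11, 13}
(Z ∖ X) ∩ W = {1, 5, 7, 11, 13}
W ∖ Z = {2, 12, 14}
Y ∩ (W ∖ Z) = {2}
((Z ∖ X) ∩ W) ∖ (Y ∩ (W ∖ Z)) = {1, 5, 7, 11, 13}
|((Z ∖ X) ∩ W) ∖ (Y ∩ (W ∖ Z))| = 5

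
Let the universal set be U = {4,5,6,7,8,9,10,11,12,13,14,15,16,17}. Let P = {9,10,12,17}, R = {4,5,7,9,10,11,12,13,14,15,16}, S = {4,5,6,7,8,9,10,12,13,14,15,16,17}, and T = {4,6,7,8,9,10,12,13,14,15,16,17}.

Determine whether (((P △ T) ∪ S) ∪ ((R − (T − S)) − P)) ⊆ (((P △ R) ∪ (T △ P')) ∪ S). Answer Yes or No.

P △ T = {4,6,7,8,13,14,15,16}
(P △ T) ∪ S = {4,5,6,7,8,9,10,12,13,14,15,16,17}
T − S = {}
R − (T − S) = {4,5,7,9,10,11,12,13,14,15,16}
(R − (T − S)) − P = {4,5,7,11,13,14,15,16}
((P △ T) ∪ S) ∪ ((R − (T − S)) − P) = {4,5,6,7,8,9,10,11,12,13,14,15,16,17}
P △ R = {4,5,7,11,13,14,15,16,17}
P' = {4,5,6,7,8,11,13,14,15,16}
T △ P' = {5,9,10,11,12,17}
(P △ R) ∪ (T △ P') = {4,5,7,9,10,11,12,13,14,15,16,17}
((P △ R) ∪ (T △ P')) ∪ S = {4,5,6,7,8,9,10,11,12,13,14,15,16,17}
Every element of {4,5,6,7,8,9,10,11,12,13,14,15,16,17} is in {4,5,6,7,8,9,10,11,12,13,14,15,16,17}, so ((P △ T) ∪ S) ∪ ((R − (T − S)) − P) ⊆ ((P △ R) ∪ (T △ P')) ∪ S.

Yes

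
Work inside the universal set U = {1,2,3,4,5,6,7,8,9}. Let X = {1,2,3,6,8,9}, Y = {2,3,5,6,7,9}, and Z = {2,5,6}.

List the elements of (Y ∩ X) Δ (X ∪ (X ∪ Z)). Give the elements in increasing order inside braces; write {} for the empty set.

{1,5,8}

Y ∩ X = {2,3,6,9}
X ∪ Z = {1,2,3,5,6,8,9}
X ∪ (X ∪ Z) = {1,2,3,5,6,8,9}
(Y ∩ X) Δ (X ∪ (X ∪ Z)) = {1,5,8}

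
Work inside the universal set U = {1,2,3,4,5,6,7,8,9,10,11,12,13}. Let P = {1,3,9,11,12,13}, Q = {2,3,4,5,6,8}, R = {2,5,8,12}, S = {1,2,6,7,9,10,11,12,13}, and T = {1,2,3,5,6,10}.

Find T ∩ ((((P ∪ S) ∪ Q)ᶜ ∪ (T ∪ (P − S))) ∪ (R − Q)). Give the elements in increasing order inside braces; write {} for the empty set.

{1,2,3,5,6,10}

P ∪ S = {1,2,3,6,7,9,10,11,12,13}
(P ∪ S) ∪ Q = {1,2,3,4,5,6,7,8,9,10,11,12,13}
((P ∪ S) ∪ Q)ᶜ = {}
P − S = {3}
T ∪ (P − S) = {1,2,3,5,6,10}
((P ∪ S) ∪ Q)ᶜ ∪ (T ∪ (P − S)) = {1,2,3,5,6,10}
R − Q = {12}
(((P ∪ S) ∪ Q)ᶜ ∪ (T ∪ (P − S))) ∪ (R − Q) = {1,2,3,5,6,10,12}
T ∩ ((((P ∪ S) ∪ Q)ᶜ ∪ (T ∪ (P − S))) ∪ (R − Q)) = {1,2,3,5,6,10}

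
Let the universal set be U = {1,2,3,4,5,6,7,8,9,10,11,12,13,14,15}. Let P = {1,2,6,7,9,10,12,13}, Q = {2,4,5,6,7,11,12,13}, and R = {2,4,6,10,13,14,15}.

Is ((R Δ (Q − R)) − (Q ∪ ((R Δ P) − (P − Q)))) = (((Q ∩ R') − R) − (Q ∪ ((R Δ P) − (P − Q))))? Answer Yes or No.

No

Q − R = {5,7,11,12}
R Δ (Q − R) = {2,4,5,6,7,10,11,12,13,14,15}
R Δ P = {1,4,7,9,12,14,15}
P − Q = {1,9,10}
(R Δ P) − (P − Q) = {4,7,12,14,15}
Q ∪ ((R Δ P) − (P − Q)) = {2,4,5,6,7,11,12,13,14,15}
(R Δ (Q − R)) − (Q ∪ ((R Δ P) − (P − Q))) = {10}
R' = {1,3,5,7,8,9,11,12}
Q ∩ R' = {5,7,11,12}
(Q ∩ R') − R = {5,7,11,12}
((Q ∩ R') − R) − (Q ∪ ((R Δ P) − (P − Q))) = {}
10 ∈ (R Δ (Q − R)) − (Q ∪ ((R Δ P) − (P − Q))) but 10 ∉ ((Q ∩ R') − R) − (Q ∪ ((R Δ P) − (P − Q))), so they differ.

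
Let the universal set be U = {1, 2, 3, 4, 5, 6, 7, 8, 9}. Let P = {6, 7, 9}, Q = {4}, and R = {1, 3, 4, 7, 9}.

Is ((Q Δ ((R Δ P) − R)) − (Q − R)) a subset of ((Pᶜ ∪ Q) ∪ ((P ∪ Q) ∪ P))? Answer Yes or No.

Yes

R Δ P = {1, 3, 4, 6}
(R Δ P) − R = {6}
Q Δ ((R Δ P) − R) = {4, 6}
Q − R = {}
(Q Δ ((R Δ P) − R)) − (Q − R) = {4, 6}
Pᶜ = {1, 2, 3, 4, 5, 8}
Pᶜ ∪ Q = {1, 2, 3, 4, 5, 8}
P ∪ Q = {4, 6, 7, 9}
(P ∪ Q) ∪ P = {4, 6, 7, 9}
(Pᶜ ∪ Q) ∪ ((P ∪ Q) ∪ P) = {1, 2, 3, 4, 5, 6, 7, 8, 9}
Every element of {4, 6} is in {1, 2, 3, 4, 5, 6, 7, 8, 9}, so (Q Δ ((R Δ P) − R)) − (Q − R) ⊆ (Pᶜ ∪ Q) ∪ ((P ∪ Q) ∪ P).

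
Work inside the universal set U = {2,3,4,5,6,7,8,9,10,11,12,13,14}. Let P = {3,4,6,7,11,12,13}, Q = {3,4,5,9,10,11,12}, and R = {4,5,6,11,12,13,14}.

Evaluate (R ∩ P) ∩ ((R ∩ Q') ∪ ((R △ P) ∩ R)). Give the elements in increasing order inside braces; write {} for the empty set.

{6,13}

R ∩ P = {4,6,11,12,13}
Q' = {2,6,7,8,13,14}
R ∩ Q' = {6,13,14}
R △ P = {3,5,7,14}
(R △ P) ∩ R = {5,14}
(R ∩ Q') ∪ ((R △ P) ∩ R) = {5,6,13,14}
(R ∩ P) ∩ ((R ∩ Q') ∪ ((R △ P) ∩ R)) = {6,13}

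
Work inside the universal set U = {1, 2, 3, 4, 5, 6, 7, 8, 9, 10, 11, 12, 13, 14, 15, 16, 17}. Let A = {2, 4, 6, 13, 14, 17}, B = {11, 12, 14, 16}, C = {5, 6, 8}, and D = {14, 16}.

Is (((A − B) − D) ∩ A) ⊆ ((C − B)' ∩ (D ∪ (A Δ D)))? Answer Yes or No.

No

A − B = {2, 4, 6, 13, 17}
(A − B) − D = {2, 4, 6, 13, 17}
((A − B) − D) ∩ A = {2, 4, 6, 13, 17}
C − B = {5, 6, 8}
(C − B)' = {1, 2, 3, 4, 7, 9, 10, 11, 12, 13, 14, 15, 16, 17}
A Δ D = {2, 4, 6, 13, 16, 17}
D ∪ (A Δ D) = {2, 4, 6, 13, 14, 16, 17}
(C − B)' ∩ (D ∪ (A Δ D)) = {2, 4, 13, 14, 16, 17}
6 ∈ ((A − B) − D) ∩ A but 6 ∉ (C − B)' ∩ (D ∪ (A Δ D)), so the inclusion fails.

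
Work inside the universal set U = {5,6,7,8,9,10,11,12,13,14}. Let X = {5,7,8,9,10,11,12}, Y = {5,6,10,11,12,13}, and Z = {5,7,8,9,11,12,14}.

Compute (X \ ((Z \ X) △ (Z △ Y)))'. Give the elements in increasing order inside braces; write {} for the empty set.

Z \ X = {14}
Z △ Y = {6,7,8,9,10,13,14}
(Z \ X) △ (Z △ Y) = {6,7,8,9,10,13}
X \ ((Z \ X) △ (Z △ Y)) = {5,11,12}
(X \ ((Z \ X) △ (Z △ Y)))' = {6,7,8,9,10,13,14}

{6,7,8,9,10,13,14}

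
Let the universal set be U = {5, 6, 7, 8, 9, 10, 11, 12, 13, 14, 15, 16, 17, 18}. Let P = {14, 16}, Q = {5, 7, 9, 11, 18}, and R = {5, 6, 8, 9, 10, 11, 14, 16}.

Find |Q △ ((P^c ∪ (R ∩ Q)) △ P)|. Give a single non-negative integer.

P^c = {5, 6, 7, 8, 9, 10, 11, 12, 13, 15, 17, 18}
R ∩ Q = {5, 9, 11}
P^c ∪ (R ∩ Q) = {5, 6, 7, 8, 9, 10, 11, 12, 13, 15, 17, 18}
(P^c ∪ (R ∩ Q)) △ P = {5, 6, 7, 8, 9, 10, 11, 12, 13, 14, 15, 16, 17, 18}
Q △ ((P^c ∪ (R ∩ Q)) △ P) = {6, 8, 10, 12, 13, 14, 15, 16, 17}
|Q △ ((P^c ∪ (R ∩ Q)) △ P)| = 9

9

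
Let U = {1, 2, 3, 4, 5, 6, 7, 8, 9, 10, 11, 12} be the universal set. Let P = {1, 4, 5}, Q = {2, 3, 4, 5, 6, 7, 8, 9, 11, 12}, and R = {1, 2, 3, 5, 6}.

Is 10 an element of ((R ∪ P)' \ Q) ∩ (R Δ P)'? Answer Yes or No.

Yes

10 ∉ R and 10 ∉ P, so 10 ∉ R ∪ P
10 ∈ (R ∪ P)' since 10 ∉ (R ∪ P)
10 ∈ (R ∪ P)' and 10 ∉ Q, so 10 ∈ (R ∪ P)' \ Q
10 ∉ R and 10 ∉ P, so 10 ∉ R Δ P
10 ∈ (R Δ P)' since 10 ∉ (R Δ P)
10 ∈ ((R ∪ P)' \ Q) and 10 ∈ (R Δ P)', so 10 ∈ ((R ∪ P)' \ Q) ∩ (R Δ P)'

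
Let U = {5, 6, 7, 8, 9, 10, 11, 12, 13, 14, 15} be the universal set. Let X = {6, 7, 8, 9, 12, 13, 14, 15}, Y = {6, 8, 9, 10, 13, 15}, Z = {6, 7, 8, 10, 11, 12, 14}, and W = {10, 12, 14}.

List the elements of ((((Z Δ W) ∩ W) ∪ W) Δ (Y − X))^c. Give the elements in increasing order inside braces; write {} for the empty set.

Z Δ W = {6, 7, 8, 11}
(Z Δ W) ∩ W = {}
((Z Δ W) ∩ W) ∪ W = {10, 12, 14}
Y − X = {10}
(((Z Δ W) ∩ W) ∪ W) Δ (Y − X) = {12, 14}
((((Z Δ W) ∩ W) ∪ W) Δ (Y − X))^c = {5, 6, 7, 8, 9, 10, 11, 13, 15}

{5, 6, 7, 8, 9, 10, 11, 13, 15}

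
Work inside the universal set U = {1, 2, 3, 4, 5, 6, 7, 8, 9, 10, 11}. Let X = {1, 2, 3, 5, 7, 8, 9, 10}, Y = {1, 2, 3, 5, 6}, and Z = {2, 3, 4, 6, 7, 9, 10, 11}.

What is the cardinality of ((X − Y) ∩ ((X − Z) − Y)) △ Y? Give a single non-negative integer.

6

X − Y = {7, 8, 9, 10}
X − Z = {1, 5, 8}
(X − Z) − Y = {8}
(X − Y) ∩ ((X − Z) − Y) = {8}
((X − Y) ∩ ((X − Z) − Y)) △ Y = {1, 2, 3, 5, 6, 8}
|((X − Y) ∩ ((X − Z) − Y)) △ Y| = 6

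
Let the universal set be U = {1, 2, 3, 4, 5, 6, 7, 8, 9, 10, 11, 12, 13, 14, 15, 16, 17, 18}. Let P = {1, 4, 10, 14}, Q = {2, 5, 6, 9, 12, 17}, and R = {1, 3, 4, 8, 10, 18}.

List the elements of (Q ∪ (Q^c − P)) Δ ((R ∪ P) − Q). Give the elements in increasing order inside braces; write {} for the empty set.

Q^c = {1, 3, 4, 7, 8, 10, 11, 13, 14, 15, 16, 18}
Q^c − P = {3, 7, 8, 11, 13, 15, 16, 18}
Q ∪ (Q^c − P) = {2, 3, 5, 6, 7, 8, 9, 11, 12, 13, 15, 16, 17, 18}
R ∪ P = {1, 3, 4, 8, 10, 14, 18}
(R ∪ P) − Q = {1, 3, 4, 8, 10, 14, 18}
(Q ∪ (Q^c − P)) Δ ((R ∪ P) − Q) = {1, 2, 4, 5, 6, 7, 9, 10, 11, 12, 13, 14, 15, 16, 17}

{1, 2, 4, 5, 6, 7, 9, 10, 11, 12, 13, 14, 15, 16, 17}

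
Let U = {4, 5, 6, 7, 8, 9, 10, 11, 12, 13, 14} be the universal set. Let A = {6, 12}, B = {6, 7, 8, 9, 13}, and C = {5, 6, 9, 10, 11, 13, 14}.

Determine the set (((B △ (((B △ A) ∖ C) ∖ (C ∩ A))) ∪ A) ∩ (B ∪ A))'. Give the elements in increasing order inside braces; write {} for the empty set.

{4, 5, 7, 8, 10, 11, 14}

B △ A = {7, 8, 9, 12, 13}
(B △ A) ∖ C = {7, 8, 12}
C ∩ A = {6}
((B △ A) ∖ C) ∖ (C ∩ A) = {7, 8, 12}
B △ (((B △ A) ∖ C) ∖ (C ∩ A)) = {6, 9, 12, 13}
(B △ (((B △ A) ∖ C) ∖ (C ∩ A))) ∪ A = {6, 9, 12, 13}
B ∪ A = {6, 7, 8, 9, 12, 13}
((B △ (((B △ A) ∖ C) ∖ (C ∩ A))) ∪ A) ∩ (B ∪ A) = {6, 9, 12, 13}
(((B △ (((B △ A) ∖ C) ∖ (C ∩ A))) ∪ A) ∩ (B ∪ A))' = {4, 5, 7, 8, 10, 11, 14}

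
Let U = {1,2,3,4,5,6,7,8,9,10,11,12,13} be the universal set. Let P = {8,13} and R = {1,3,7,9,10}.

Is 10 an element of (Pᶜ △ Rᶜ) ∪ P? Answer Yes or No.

Yes

10 ∉ P, so 10 ∈ Pᶜ
10 ∈ R, so 10 ∉ Rᶜ
10 ∈ Pᶜ and 10 ∉ Rᶜ, so 10 ∈ Pᶜ △ Rᶜ
10 ∈ (Pᶜ △ Rᶜ) and 10 ∉ P, so 10 ∈ (Pᶜ △ Rᶜ) ∪ P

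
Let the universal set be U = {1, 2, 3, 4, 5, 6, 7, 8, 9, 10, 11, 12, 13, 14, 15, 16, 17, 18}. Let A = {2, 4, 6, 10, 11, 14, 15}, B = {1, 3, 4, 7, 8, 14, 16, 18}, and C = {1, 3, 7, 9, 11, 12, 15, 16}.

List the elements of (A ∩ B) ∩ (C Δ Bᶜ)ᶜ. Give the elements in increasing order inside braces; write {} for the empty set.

A ∩ B = {4, 14}
Bᶜ = {2, 5, 6, 9, 10, 11, 12, 13, 15, 17}
C Δ Bᶜ = {1, 2, 3, 5, 6, 7, 10, 13, 16, 17}
(C Δ Bᶜ)ᶜ = {4, 8, 9, 11, 12, 14, 15, 18}
(A ∩ B) ∩ (C Δ Bᶜ)ᶜ = {4, 14}

{4, 14}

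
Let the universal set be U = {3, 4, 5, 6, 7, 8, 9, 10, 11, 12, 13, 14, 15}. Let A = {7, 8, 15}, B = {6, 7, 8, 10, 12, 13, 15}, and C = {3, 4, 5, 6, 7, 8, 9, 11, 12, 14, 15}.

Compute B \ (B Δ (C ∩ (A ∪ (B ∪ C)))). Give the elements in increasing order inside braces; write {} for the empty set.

B ∪ C = {3, 4, 5, 6, 7, 8, 9, 10, 11, 12, 13, 14, 15}
A ∪ (B ∪ C) = {3, 4, 5, 6, 7, 8, 9, 10, 11, 12, 13, 14, 15}
C ∩ (A ∪ (B ∪ C)) = {3, 4, 5, 6, 7, 8, 9, 11, 12, 14, 15}
B Δ (C ∩ (A ∪ (B ∪ C))) = {3, 4, 5, 9, 10, 11, 13, 14}
B \ (B Δ (C ∩ (A ∪ (B ∪ C)))) = {6, 7, 8, 12, 15}

{6, 7, 8, 12, 15}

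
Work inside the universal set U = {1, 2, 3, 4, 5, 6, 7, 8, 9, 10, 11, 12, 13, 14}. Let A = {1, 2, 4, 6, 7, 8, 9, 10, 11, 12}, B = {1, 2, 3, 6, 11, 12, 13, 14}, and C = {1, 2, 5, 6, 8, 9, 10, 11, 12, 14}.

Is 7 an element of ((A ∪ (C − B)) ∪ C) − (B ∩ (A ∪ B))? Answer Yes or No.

7 ∉ C and 7 ∉ B, so 7 ∉ C − B
7 ∈ A and 7 ∉ (C − B), so 7 ∈ A ∪ (C − B)
7 ∈ (A ∪ (C − B)) and 7 ∉ C, so 7 ∈ (A ∪ (C − B)) ∪ C
7 ∈ A and 7 ∉ B, so 7 ∈ A ∪ B
7 ∉ B and 7 ∈ (A ∪ B), so 7 ∉ B ∩ (A ∪ B)
7 ∈ ((A ∪ (C − B)) ∪ C) and 7 ∉ (B ∩ (A ∪ B)), so 7 ∈ ((A ∪ (C − B)) ∪ C) − (B ∩ (A ∪ B))

Yes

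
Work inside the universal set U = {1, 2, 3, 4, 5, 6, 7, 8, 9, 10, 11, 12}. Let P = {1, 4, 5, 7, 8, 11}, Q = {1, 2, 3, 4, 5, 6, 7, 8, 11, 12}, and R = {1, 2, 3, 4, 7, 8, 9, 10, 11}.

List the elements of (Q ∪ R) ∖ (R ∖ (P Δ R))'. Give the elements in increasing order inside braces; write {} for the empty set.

{1, 4, 7, 8, 11}

Q ∪ R = {1, 2, 3, 4, 5, 6, 7, 8, 9, 10, 11, 12}
P Δ R = {2, 3, 5, 9, 10}
R ∖ (P Δ R) = {1, 4, 7, 8, 11}
(R ∖ (P Δ R))' = {2, 3, 5, 6, 9, 10, 12}
(Q ∪ R) ∖ (R ∖ (P Δ R))' = {1, 4, 7, 8, 11}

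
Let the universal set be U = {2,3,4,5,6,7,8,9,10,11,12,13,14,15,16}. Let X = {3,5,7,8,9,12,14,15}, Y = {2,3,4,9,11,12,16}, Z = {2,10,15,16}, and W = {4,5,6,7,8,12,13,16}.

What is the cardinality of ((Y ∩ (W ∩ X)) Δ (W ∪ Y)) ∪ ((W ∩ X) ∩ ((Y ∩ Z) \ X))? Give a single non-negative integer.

W ∩ X = {5,7,8,12}
Y ∩ (W ∩ X) = {12}
W ∪ Y = {2,3,4,5,6,7,8,9,11,12,13,16}
(Y ∩ (W ∩ X)) Δ (W ∪ Y) = {2,3,4,5,6,7,8,9,11,13,16}
Y ∩ Z = {2,16}
(Y ∩ Z) \ X = {2,16}
(W ∩ X) ∩ ((Y ∩ Z) \ X) = {}
((Y ∩ (W ∩ X)) Δ (W ∪ Y)) ∪ ((W ∩ X) ∩ ((Y ∩ Z) \ X)) = {2,3,4,5,6,7,8,9,11,13,16}
|((Y ∩ (W ∩ X)) Δ (W ∪ Y)) ∪ ((W ∩ X) ∩ ((Y ∩ Z) \ X))| = 11

11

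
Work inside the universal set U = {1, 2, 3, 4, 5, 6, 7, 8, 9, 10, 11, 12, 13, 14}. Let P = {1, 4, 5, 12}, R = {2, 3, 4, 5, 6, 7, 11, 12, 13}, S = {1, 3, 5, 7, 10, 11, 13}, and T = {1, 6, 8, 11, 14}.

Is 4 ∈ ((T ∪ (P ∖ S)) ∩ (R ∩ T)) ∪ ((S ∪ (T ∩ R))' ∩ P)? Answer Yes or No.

Yes

4 ∈ P and 4 ∉ S, so 4 ∈ P ∖ S
4 ∉ T and 4 ∈ (P ∖ S), so 4 ∈ T ∪ (P ∖ S)
4 ∈ R and 4 ∉ T, so 4 ∉ R ∩ T
4 ∈ (T ∪ (P ∖ S)) and 4 ∉ (R ∩ T), so 4 ∉ (T ∪ (P ∖ S)) ∩ (R ∩ T)
4 ∉ T and 4 ∈ R, so 4 ∉ T ∩ R
4 ∉ S and 4 ∉ (T ∩ R), so 4 ∉ S ∪ (T ∩ R)
4 ∈ (S ∪ (T ∩ R))' since 4 ∉ (S ∪ (T ∩ R))
4 ∈ (S ∪ (T ∩ R))' and 4 ∈ P, so 4 ∈ (S ∪ (T ∩ R))' ∩ P
4 ∉ ((T ∪ (P ∖ S)) ∩ (R ∩ T)) and 4 ∈ ((S ∪ (T ∩ R))' ∩ P), so 4 ∈ ((T ∪ (P ∖ S)) ∩ (R ∩ T)) ∪ ((S ∪ (T ∩ R))' ∩ P)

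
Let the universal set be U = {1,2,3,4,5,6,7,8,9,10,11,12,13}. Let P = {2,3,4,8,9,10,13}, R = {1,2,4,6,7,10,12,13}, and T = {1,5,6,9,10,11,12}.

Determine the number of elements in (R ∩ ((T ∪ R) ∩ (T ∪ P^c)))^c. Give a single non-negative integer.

8

T ∪ R = {1,2,4,5,6,7,9,10,11,12,13}
P^c = {1,5,6,7,11,12}
T ∪ P^c = {1,5,6,7,9,10,11,12}
(T ∪ R) ∩ (T ∪ P^c) = {1,5,6,7,9,10,11,12}
R ∩ ((T ∪ R) ∩ (T ∪ P^c)) = {1,6,7,10,12}
(R ∩ ((T ∪ R) ∩ (T ∪ P^c)))^c = {2,3,4,5,8,9,11,13}
|(R ∩ ((T ∪ R) ∩ (T ∪ P^c)))^c| = 8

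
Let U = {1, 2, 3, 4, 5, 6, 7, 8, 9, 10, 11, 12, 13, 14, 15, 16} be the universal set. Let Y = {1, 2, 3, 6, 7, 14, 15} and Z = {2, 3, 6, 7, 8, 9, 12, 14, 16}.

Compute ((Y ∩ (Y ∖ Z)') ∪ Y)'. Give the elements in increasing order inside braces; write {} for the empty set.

Y ∖ Z = {1, 15}
(Y ∖ Z)' = {2, 3, 4, 5, 6, 7, 8, 9, 10, 11, 12, 13, 14, 16}
Y ∩ (Y ∖ Z)' = {2, 3, 6, 7, 14}
(Y ∩ (Y ∖ Z)') ∪ Y = {1, 2, 3, 6, 7, 14, 15}
((Y ∩ (Y ∖ Z)') ∪ Y)' = {4, 5, 8, 9, 10, 11, 12, 13, 16}

{4, 5, 8, 9, 10, 11, 12, 13, 16}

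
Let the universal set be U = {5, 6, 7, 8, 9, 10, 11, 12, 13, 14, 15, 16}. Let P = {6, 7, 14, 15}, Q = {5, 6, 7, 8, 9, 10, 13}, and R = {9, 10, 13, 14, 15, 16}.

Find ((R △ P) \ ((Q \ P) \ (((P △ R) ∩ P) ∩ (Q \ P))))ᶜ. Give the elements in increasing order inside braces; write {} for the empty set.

{5, 8, 9, 10, 11, 12, 13, 14, 15}

R △ P = {6, 7, 9, 10, 13, 16}
Q \ P = {5, 8, 9, 10, 13}
P △ R = {6, 7, 9, 10, 13, 16}
(P △ R) ∩ P = {6, 7}
((P △ R) ∩ P) ∩ (Q \ P) = {}
(Q \ P) \ (((P △ R) ∩ P) ∩ (Q \ P)) = {5, 8, 9, 10, 13}
(R △ P) \ ((Q \ P) \ (((P △ R) ∩ P) ∩ (Q \ P))) = {6, 7, 16}
((R △ P) \ ((Q \ P) \ (((P △ R) ∩ P) ∩ (Q \ P))))ᶜ = {5, 8, 9, 10, 11, 12, 13, 14, 15}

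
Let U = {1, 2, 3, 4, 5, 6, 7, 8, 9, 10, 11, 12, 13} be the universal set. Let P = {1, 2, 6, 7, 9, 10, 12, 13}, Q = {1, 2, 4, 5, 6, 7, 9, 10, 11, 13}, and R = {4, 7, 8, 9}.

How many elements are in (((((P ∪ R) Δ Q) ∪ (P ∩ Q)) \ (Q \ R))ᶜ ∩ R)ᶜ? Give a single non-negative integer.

12

P ∪ R = {1, 2, 4, 6, 7, 8, 9, 10, 12, 13}
(P ∪ R) Δ Q = {5, 8, 11, 12}
P ∩ Q = {1, 2, 6, 7, 9, 10, 13}
((P ∪ R) Δ Q) ∪ (P ∩ Q) = {1, 2, 5, 6, 7, 8, 9, 10, 11, 12, 13}
Q \ R = {1, 2, 5, 6, 10, 11, 13}
(((P ∪ R) Δ Q) ∪ (P ∩ Q)) \ (Q \ R) = {7, 8, 9, 12}
((((P ∪ R) Δ Q) ∪ (P ∩ Q)) \ (Q \ R))ᶜ = {1, 2, 3, 4, 5, 6, 10, 11, 13}
((((P ∪ R) Δ Q) ∪ (P ∩ Q)) \ (Q \ R))ᶜ ∩ R = {4}
(((((P ∪ R) Δ Q) ∪ (P ∩ Q)) \ (Q \ R))ᶜ ∩ R)ᶜ = {1, 2, 3, 5, 6, 7, 8, 9, 10, 11, 12, 13}
|(((((P ∪ R) Δ Q) ∪ (P ∩ Q)) \ (Q \ R))ᶜ ∩ R)ᶜ| = 12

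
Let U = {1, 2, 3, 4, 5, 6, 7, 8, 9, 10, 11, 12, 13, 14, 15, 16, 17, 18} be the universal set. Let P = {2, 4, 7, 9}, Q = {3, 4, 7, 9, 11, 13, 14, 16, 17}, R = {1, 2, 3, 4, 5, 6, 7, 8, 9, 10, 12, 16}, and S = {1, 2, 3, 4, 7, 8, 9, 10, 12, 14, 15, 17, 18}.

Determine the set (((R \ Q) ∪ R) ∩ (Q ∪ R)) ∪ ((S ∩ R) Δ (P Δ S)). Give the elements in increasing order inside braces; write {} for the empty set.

R \ Q = {1, 2, 5, 6, 8, 10, 12}
(R \ Q) ∪ R = {1, 2, 3, 4, 5, 6, 7, 8, 9, 10, 12, 16}
Q ∪ R = {1, 2, 3, 4, 5, 6, 7, 8, 9, 10, 11, 12, 13, 14, 16, 17}
((R \ Q) ∪ R) ∩ (Q ∪ R) = {1, 2, 3, 4, 5, 6, 7, 8, 9, 10, 12, 16}
S ∩ R = {1, 2, 3, 4, 7, 8, 9, 10, 12}
P Δ S = {1, 3, 8, 10, 12, 14, 15, 17, 18}
(S ∩ R) Δ (P Δ S) = {2, 4, 7, 9, 14, 15, 17, 18}
(((R \ Q) ∪ R) ∩ (Q ∪ R)) ∪ ((S ∩ R) Δ (P Δ S)) = {1, 2, 3, 4, 5, 6, 7, 8, 9, 10, 12, 14, 15, 16, 17, 18}

{1, 2, 3, 4, 5, 6, 7, 8, 9, 10, 12, 14, 15, 16, 17, 18}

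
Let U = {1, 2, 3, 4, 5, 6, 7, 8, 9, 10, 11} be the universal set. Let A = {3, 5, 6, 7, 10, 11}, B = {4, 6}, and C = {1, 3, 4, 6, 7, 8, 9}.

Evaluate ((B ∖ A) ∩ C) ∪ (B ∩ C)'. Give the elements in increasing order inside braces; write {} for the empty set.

{1, 2, 3, 4, 5, 7, 8, 9, 10, 11}

B ∖ A = {4}
(B ∖ A) ∩ C = {4}
B ∩ C = {4, 6}
(B ∩ C)' = {1, 2, 3, 5, 7, 8, 9, 10, 11}
((B ∖ A) ∩ C) ∪ (B ∩ C)' = {1, 2, 3, 4, 5, 7, 8, 9, 10, 11}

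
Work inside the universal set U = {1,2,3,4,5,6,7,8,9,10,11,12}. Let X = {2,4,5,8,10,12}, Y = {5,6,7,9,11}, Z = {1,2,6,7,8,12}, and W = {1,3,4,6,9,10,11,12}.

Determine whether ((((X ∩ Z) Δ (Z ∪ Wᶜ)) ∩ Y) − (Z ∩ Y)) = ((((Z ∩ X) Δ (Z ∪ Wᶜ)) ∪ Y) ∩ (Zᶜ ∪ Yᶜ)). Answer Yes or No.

No

X ∩ Z = {2,8,12}
Wᶜ = {2,5,7,8}
Z ∪ Wᶜ = {1,2,5,6,7,8,12}
(X ∩ Z) Δ (Z ∪ Wᶜ) = {1,5,6,7}
((X ∩ Z) Δ (Z ∪ Wᶜ)) ∩ Y = {5,6,7}
Z ∩ Y = {6,7}
(((X ∩ Z) Δ (Z ∪ Wᶜ)) ∩ Y) − (Z ∩ Y) = {5}
Z ∩ X = {2,8,12}
(Z ∩ X) Δ (Z ∪ Wᶜ) = {1,5,6,7}
((Z ∩ X) Δ (Z ∪ Wᶜ)) ∪ Y = {1,5,6,7,9,11}
Zᶜ = {3,4,5,9,10,11}
Yᶜ = {1,2,3,4,8,10,12}
Zᶜ ∪ Yᶜ = {1,2,3,4,5,8,9,10,11,12}
(((Z ∩ X) Δ (Z ∪ Wᶜ)) ∪ Y) ∩ (Zᶜ ∪ Yᶜ) = {1,5,9,11}
1 ∈ (((Z ∩ X) Δ (Z ∪ Wᶜ)) ∪ Y) ∩ (Zᶜ ∪ Yᶜ) but 1 ∉ (((X ∩ Z) Δ (Z ∪ Wᶜ)) ∩ Y) − (Z ∩ Y), so they differ.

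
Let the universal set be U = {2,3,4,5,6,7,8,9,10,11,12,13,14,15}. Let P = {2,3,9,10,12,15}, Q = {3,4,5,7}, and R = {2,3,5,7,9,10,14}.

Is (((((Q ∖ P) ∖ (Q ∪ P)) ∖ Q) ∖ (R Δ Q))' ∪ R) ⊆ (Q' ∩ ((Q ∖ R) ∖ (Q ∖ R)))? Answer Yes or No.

Q ∖ P = {4,5,7}
Q ∪ P = {2,3,4,5,7,9,10,12,15}
(Q ∖ P) ∖ (Q ∪ P) = {}
((Q ∖ P) ∖ (Q ∪ P)) ∖ Q = {}
R Δ Q = {2,4,9,10,14}
(((Q ∖ P) ∖ (Q ∪ P)) ∖ Q) ∖ (R Δ Q) = {}
((((Q ∖ P) ∖ (Q ∪ P)) ∖ Q) ∖ (R Δ Q))' = {2,3,4,5,6,7,8,9,10,11,12,13,14,15}
((((Q ∖ P) ∖ (Q ∪ P)) ∖ Q) ∖ (R Δ Q))' ∪ R = {2,3,4,5,6,7,8,9,10,11,12,13,14,15}
Q' = {2,6,8,9,10,11,12,13,14,15}
Q ∖ R = {4}
(Q ∖ R) ∖ (Q ∖ R) = {}
Q' ∩ ((Q ∖ R) ∖ (Q ∖ R)) = {}
2 ∈ ((((Q ∖ P) ∖ (Q ∪ P)) ∖ Q) ∖ (R Δ Q))' ∪ R but 2 ∉ Q' ∩ ((Q ∖ R) ∖ (Q ∖ R)), so the inclusion fails.

No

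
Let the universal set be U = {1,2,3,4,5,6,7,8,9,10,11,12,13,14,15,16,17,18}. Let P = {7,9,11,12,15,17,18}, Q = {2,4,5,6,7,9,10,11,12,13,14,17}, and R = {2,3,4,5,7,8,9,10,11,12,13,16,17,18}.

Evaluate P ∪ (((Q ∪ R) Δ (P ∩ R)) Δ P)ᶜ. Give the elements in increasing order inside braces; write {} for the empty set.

Q ∪ R = {2,3,4,5,6,7,8,9,10,11,12,13,14,16,17,18}
P ∩ R = {7,9,11,12,17,18}
(Q ∪ R) Δ (P ∩ R) = {2,3,4,5,6,8,10,13,14,16}
((Q ∪ R) Δ (P ∩ R)) Δ P = {2,3,4,5,6,7,8,9,10,11,12,13,14,15,16,17,18}
(((Q ∪ R) Δ (P ∩ R)) Δ P)ᶜ = {1}
P ∪ (((Q ∪ R) Δ (P ∩ R)) Δ P)ᶜ = {1,7,9,11,12,15,17,18}

{1,7,9,11,12,15,17,18}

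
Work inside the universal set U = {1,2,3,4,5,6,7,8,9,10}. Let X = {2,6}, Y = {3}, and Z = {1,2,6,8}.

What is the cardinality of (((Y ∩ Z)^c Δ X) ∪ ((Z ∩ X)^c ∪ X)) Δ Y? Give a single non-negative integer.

Y ∩ Z = {}
(Y ∩ Z)^c = {1,2,3,4,5,6,7,8,9,10}
(Y ∩ Z)^c Δ X = {1,3,4,5,7,8,9,10}
Z ∩ X = {2,6}
(Z ∩ X)^c = {1,3,4,5,7,8,9,10}
(Z ∩ X)^c ∪ X = {1,2,3,4,5,6,7,8,9,10}
((Y ∩ Z)^c Δ X) ∪ ((Z ∩ X)^c ∪ X) = {1,2,3,4,5,6,7,8,9,10}
(((Y ∩ Z)^c Δ X) ∪ ((Z ∩ X)^c ∪ X)) Δ Y = {1,2,4,5,6,7,8,9,10}
|(((Y ∩ Z)^c Δ X) ∪ ((Z ∩ X)^c ∪ X)) Δ Y| = 9

9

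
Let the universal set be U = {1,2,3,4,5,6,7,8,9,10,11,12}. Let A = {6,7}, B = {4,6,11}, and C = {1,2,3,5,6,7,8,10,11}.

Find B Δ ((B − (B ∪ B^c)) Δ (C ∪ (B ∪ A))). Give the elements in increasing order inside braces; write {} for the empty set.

B^c = {1,2,3,5,7,8,9,10,12}
B ∪ B^c = {1,2,3,4,5,6,7,8,9,10,11,12}
B − (B ∪ B^c) = {}
B ∪ A = {4,6,7,11}
C ∪ (B ∪ A) = {1,2,3,4,5,6,7,8,10,11}
(B − (B ∪ B^c)) Δ (C ∪ (B ∪ A)) = {1,2,3,4,5,6,7,8,10,11}
B Δ ((B − (B ∪ B^c)) Δ (C ∪ (B ∪ A))) = {1,2,3,5,7,8,10}

{1,2,3,5,7,8,10}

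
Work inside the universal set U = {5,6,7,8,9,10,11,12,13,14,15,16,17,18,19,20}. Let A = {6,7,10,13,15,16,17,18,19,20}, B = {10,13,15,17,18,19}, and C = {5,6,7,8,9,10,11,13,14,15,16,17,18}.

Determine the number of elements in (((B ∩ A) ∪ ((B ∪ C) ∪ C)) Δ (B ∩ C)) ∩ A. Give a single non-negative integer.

4

B ∩ A = {10,13,15,17,18,19}
B ∪ C = {5,6,7,8,9,10,11,13,14,15,16,17,18,19}
(B ∪ C) ∪ C = {5,6,7,8,9,10,11,13,14,15,16,17,18,19}
(B ∩ A) ∪ ((B ∪ C) ∪ C) = {5,6,7,8,9,10,11,13,14,15,16,17,18,19}
B ∩ C = {10,13,15,17,18}
((B ∩ A) ∪ ((B ∪ C) ∪ C)) Δ (B ∩ C) = {5,6,7,8,9,11,14,16,19}
(((B ∩ A) ∪ ((B ∪ C) ∪ C)) Δ (B ∩ C)) ∩ A = {6,7,16,19}
|(((B ∩ A) ∪ ((B ∪ C) ∪ C)) Δ (B ∩ C)) ∩ A| = 4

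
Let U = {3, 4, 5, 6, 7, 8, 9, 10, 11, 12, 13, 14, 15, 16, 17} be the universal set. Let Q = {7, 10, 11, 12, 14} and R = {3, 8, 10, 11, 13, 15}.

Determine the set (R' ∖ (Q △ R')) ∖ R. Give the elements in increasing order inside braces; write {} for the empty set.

R' = {4, 5, 6, 7, 9, 12, 14, 16, 17}
Q △ R' = {4, 5, 6, 9, 10, 11, 16, 17}
R' ∖ (Q △ R') = {7, 12, 14}
(R' ∖ (Q △ R')) ∖ R = {7, 12, 14}

{7, 12, 14}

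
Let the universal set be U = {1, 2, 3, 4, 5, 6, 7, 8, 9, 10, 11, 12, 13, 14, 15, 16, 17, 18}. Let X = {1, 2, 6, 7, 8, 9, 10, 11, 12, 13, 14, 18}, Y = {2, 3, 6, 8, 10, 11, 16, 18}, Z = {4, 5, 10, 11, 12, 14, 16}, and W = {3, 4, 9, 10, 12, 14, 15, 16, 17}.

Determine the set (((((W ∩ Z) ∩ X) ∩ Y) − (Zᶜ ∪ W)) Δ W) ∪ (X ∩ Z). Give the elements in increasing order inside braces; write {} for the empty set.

W ∩ Z = {4, 10, 12, 14, 16}
(W ∩ Z) ∩ X = {10, 12, 14}
((W ∩ Z) ∩ X) ∩ Y = {10}
Zᶜ = {1, 2, 3, 6, 7, 8, 9, 13, 15, 17, 18}
Zᶜ ∪ W = {1, 2, 3, 4, 6, 7, 8, 9, 10, 12, 13, 14, 15, 16, 17, 18}
(((W ∩ Z) ∩ X) ∩ Y) − (Zᶜ ∪ W) = {}
((((W ∩ Z) ∩ X) ∩ Y) − (Zᶜ ∪ W)) Δ W = {3, 4, 9, 10, 12, 14, 15, 16, 17}
X ∩ Z = {10, 11, 12, 14}
(((((W ∩ Z) ∩ X) ∩ Y) − (Zᶜ ∪ W)) Δ W) ∪ (X ∩ Z) = {3, 4, 9, 10, 11, 12, 14, 15, 16, 17}

{3, 4, 9, 10, 11, 12, 14, 15, 16, 17}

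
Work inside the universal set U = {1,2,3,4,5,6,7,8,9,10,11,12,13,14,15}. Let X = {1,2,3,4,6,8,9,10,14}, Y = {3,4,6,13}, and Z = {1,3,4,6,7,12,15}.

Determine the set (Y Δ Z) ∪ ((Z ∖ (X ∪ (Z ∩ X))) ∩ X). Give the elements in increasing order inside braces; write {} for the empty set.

{1,7,12,13,15}

Y Δ Z = {1,7,12,13,15}
Z ∩ X = {1,3,4,6}
X ∪ (Z ∩ X) = {1,2,3,4,6,8,9,10,14}
Z ∖ (X ∪ (Z ∩ X)) = {7,12,15}
(Z ∖ (X ∪ (Z ∩ X))) ∩ X = {}
(Y Δ Z) ∪ ((Z ∖ (X ∪ (Z ∩ X))) ∩ X) = {1,7,12,13,15}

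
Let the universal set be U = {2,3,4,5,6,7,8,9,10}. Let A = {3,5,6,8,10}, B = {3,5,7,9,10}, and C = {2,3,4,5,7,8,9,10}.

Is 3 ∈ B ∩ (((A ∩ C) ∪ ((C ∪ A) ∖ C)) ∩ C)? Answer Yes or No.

Yes

3 ∈ A and 3 ∈ C, so 3 ∈ A ∩ C
3 ∈ C and 3 ∈ A, so 3 ∈ C ∪ A
3 ∈ (C ∪ A) and 3 ∈ C, so 3 ∉ (C ∪ A) ∖ C
3 ∈ (A ∩ C) and 3 ∉ ((C ∪ A) ∖ C), so 3 ∈ (A ∩ C) ∪ ((C ∪ A) ∖ C)
3 ∈ ((A ∩ C) ∪ ((C ∪ A) ∖ C)) and 3 ∈ C, so 3 ∈ ((A ∩ C) ∪ ((C ∪ A) ∖ C)) ∩ C
3 ∈ B and 3 ∈ (((A ∩ C) ∪ ((C ∪ A) ∖ C)) ∩ C), so 3 ∈ B ∩ (((A ∩ C) ∪ ((C ∪ A) ∖ C)) ∩ C)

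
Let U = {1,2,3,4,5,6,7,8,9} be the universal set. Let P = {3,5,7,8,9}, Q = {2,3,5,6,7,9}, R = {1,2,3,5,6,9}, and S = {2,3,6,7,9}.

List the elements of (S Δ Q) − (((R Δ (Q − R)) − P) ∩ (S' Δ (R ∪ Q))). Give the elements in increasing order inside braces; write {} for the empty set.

S Δ Q = {5}
Q − R = {7}
R Δ (Q − R) = {1,2,3,5,6,7,9}
(R Δ (Q − R)) − P = {1,2,6}
S' = {1,4,5,8}
R ∪ Q = {1,2,3,5,6,7,9}
S' Δ (R ∪ Q) = {2,3,4,6,7,8,9}
((R Δ (Q − R)) − P) ∩ (S' Δ (R ∪ Q)) = {2,6}
(S Δ Q) − (((R Δ (Q − R)) − P) ∩ (S' Δ (R ∪ Q))) = {5}

{5}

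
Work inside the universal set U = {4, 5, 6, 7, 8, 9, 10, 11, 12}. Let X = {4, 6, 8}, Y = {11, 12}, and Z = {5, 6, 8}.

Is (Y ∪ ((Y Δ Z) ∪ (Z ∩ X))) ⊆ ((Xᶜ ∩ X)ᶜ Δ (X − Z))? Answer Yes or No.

Yes

Y Δ Z = {5, 6, 8, 11, 12}
Z ∩ X = {6, 8}
(Y Δ Z) ∪ (Z ∩ X) = {5, 6, 8, 11, 12}
Y ∪ ((Y Δ Z) ∪ (Z ∩ X)) = {5, 6, 8, 11, 12}
Xᶜ = {5, 7, 9, 10, 11, 12}
Xᶜ ∩ X = {}
(Xᶜ ∩ X)ᶜ = {4, 5, 6, 7, 8, 9, 10, 11, 12}
X − Z = {4}
(Xᶜ ∩ X)ᶜ Δ (X − Z) = {5, 6, 7, 8, 9, 10, 11, 12}
Every element of {5, 6, 8, 11, 12} is in {5, 6, 7, 8, 9, 10, 11, 12}, so Y ∪ ((Y Δ Z) ∪ (Z ∩ X)) ⊆ (Xᶜ ∩ X)ᶜ Δ (X − Z).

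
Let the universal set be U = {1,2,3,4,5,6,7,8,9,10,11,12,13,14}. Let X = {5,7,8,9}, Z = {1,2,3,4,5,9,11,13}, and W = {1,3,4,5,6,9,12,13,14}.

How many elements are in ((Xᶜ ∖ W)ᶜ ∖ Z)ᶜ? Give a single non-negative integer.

9

Xᶜ = {1,2,3,4,6,10,11,12,13,14}
Xᶜ ∖ W = {2,10,11}
(Xᶜ ∖ W)ᶜ = {1,3,4,5,6,7,8,9,12,13,14}
(Xᶜ ∖ W)ᶜ ∖ Z = {6,7,8,12,14}
((Xᶜ ∖ W)ᶜ ∖ Z)ᶜ = {1,2,3,4,5,9,10,11,13}
|((Xᶜ ∖ W)ᶜ ∖ Z)ᶜ| = 9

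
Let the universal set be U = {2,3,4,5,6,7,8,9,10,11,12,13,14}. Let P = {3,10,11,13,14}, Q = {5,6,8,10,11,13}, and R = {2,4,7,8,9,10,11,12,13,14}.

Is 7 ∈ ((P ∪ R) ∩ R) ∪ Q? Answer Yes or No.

Yes

7 ∉ P and 7 ∈ R, so 7 ∈ P ∪ R
7 ∈ (P ∪ R) and 7 ∈ R, so 7 ∈ (P ∪ R) ∩ R
7 ∈ ((P ∪ R) ∩ R) and 7 ∉ Q, so 7 ∈ ((P ∪ R) ∩ R) ∪ Q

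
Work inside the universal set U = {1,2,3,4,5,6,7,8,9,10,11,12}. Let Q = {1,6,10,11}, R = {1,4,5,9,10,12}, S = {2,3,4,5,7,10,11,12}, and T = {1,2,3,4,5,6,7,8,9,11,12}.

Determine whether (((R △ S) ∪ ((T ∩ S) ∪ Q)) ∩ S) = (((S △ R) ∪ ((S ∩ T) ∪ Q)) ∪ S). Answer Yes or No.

R △ S = {1,2,3,7,9,11}
T ∩ S = {2,3,4,5,7,11,12}
(T ∩ S) ∪ Q = {1,2,3,4,5,6,7,10,11,12}
(R △ S) ∪ ((T ∩ S) ∪ Q) = {1,2,3,4,5,6,7,9,10,11,12}
((R △ S) ∪ ((T ∩ S) ∪ Q)) ∩ S = {2,3,4,5,7,10,11,12}
S △ R = {1,2,3,7,9,11}
S ∩ T = {2,3,4,5,7,11,12}
(S ∩ T) ∪ Q = {1,2,3,4,5,6,7,10,11,12}
(S △ R) ∪ ((S ∩ T) ∪ Q) = {1,2,3,4,5,6,7,9,10,11,12}
((S △ R) ∪ ((S ∩ T) ∪ Q)) ∪ S = {1,2,3,4,5,6,7,9,10,11,12}
1 ∈ ((S △ R) ∪ ((S ∩ T) ∪ Q)) ∪ S but 1 ∉ ((R △ S) ∪ ((T ∩ S) ∪ Q)) ∩ S, so they differ.

No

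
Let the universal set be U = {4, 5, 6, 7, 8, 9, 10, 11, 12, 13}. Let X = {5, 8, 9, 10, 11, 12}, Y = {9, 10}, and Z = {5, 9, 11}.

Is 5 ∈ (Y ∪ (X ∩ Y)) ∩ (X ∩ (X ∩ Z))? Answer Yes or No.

5 ∈ X and 5 ∉ Y, so 5 ∉ X ∩ Y
5 ∉ Y and 5 ∉ (X ∩ Y), so 5 ∉ Y ∪ (X ∩ Y)
5 ∈ X and 5 ∈ Z, so 5 ∈ X ∩ Z
5 ∈ X and 5 ∈ (X ∩ Z), so 5 ∈ X ∩ (X ∩ Z)
5 ∉ (Y ∪ (X ∩ Y)) and 5 ∈ (X ∩ (X ∩ Z)), so 5 ∉ (Y ∪ (X ∩ Y)) ∩ (X ∩ (X ∩ Z))

No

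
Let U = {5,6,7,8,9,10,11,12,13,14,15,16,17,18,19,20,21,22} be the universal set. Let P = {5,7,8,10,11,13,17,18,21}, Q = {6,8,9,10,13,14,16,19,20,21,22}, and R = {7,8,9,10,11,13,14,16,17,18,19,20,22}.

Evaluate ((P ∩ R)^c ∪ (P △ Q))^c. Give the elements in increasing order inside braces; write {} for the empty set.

{8,10,13}

P ∩ R = {7,8,10,11,13,17,18}
(P ∩ R)^c = {5,6,9,12,14,15,16,19,20,21,22}
P △ Q = {5,6,7,9,11,14,16,17,18,19,20,22}
(P ∩ R)^c ∪ (P △ Q) = {5,6,7,9,11,12,14,15,16,17,18,19,20,21,22}
((P ∩ R)^c ∪ (P △ Q))^c = {8,10,13}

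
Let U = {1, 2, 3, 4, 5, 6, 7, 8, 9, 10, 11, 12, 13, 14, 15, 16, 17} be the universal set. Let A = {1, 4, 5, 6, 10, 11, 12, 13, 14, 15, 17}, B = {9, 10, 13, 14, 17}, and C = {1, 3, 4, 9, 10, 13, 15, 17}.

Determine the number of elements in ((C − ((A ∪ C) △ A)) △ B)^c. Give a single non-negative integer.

A ∪ C = {1, 3, 4, 5, 6, 9, 10, 11, 12, 13, 14, 15, 17}
(A ∪ C) △ A = {3, 9}
C − ((A ∪ C) △ A) = {1, 4, 10, 13, 15, 17}
(C − ((A ∪ C) △ A)) △ B = {1, 4, 9, 14, 15}
((C − ((A ∪ C) △ A)) △ B)^c = {2, 3, 5, 6, 7, 8, 10, 11, 12, 13, 16, 17}
|((C − ((A ∪ C) △ A)) △ B)^c| = 12

12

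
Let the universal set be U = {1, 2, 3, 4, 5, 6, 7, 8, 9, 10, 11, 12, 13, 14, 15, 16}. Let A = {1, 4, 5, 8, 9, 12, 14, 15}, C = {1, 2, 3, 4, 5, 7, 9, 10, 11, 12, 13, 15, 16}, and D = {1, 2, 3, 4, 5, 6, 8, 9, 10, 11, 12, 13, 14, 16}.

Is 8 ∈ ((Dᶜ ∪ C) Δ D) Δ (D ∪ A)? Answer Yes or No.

8 ∈ D, so 8 ∉ Dᶜ
8 ∉ Dᶜ and 8 ∉ C, so 8 ∉ Dᶜ ∪ C
8 ∉ (Dᶜ ∪ C) and 8 ∈ D, so 8 ∈ (Dᶜ ∪ C) Δ D
8 ∈ D and 8 ∈ A, so 8 ∈ D ∪ A
8 ∈ ((Dᶜ ∪ C) Δ D) and 8 ∈ (D ∪ A), so 8 ∉ ((Dᶜ ∪ C) Δ D) Δ (D ∪ A)

No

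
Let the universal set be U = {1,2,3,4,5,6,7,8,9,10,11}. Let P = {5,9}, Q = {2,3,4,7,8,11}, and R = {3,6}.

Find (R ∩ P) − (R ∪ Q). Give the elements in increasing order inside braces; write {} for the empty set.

{}

R ∩ P = {}
R ∪ Q = {2,3,4,6,7,8,11}
(R ∩ P) − (R ∪ Q) = {}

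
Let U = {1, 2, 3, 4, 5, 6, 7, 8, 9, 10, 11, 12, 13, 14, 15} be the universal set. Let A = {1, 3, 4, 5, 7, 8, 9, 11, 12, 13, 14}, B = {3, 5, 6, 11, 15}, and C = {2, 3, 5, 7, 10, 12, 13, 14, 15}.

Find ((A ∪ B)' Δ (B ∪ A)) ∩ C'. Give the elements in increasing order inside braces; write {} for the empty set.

{1, 4, 6, 8, 9, 11}

A ∪ B = {1, 3, 4, 5, 6, 7, 8, 9, 11, 12, 13, 14, 15}
(A ∪ B)' = {2, 10}
B ∪ A = {1, 3, 4, 5, 6, 7, 8, 9, 11, 12, 13, 14, 15}
(A ∪ B)' Δ (B ∪ A) = {1, 2, 3, 4, 5, 6, 7, 8, 9, 10, 11, 12, 13, 14, 15}
C' = {1, 4, 6, 8, 9, 11}
((A ∪ B)' Δ (B ∪ A)) ∩ C' = {1, 4, 6, 8, 9, 11}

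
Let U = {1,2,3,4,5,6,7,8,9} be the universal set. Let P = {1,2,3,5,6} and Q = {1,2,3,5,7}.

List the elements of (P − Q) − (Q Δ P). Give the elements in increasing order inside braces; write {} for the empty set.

{}

P − Q = {6}
Q Δ P = {6,7}
(P − Q) − (Q Δ P) = {}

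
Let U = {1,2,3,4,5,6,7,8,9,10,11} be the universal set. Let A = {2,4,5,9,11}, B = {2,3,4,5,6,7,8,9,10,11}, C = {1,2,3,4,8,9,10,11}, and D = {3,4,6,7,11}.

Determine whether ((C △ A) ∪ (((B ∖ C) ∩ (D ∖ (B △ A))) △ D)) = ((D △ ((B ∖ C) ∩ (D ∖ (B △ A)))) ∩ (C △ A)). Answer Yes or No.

C △ A = {1,3,5,8,10}
B ∖ C = {5,6,7}
B △ A = {3,6,7,8,10}
D ∖ (B △ A) = {4,11}
(B ∖ C) ∩ (D ∖ (B △ A)) = {}
((B ∖ C) ∩ (D ∖ (B △ A))) △ D = {3,4,6,7,11}
(C △ A) ∪ (((B ∖ C) ∩ (D ∖ (B △ A))) △ D) = {1,3,4,5,6,7,8,10,11}
D △ ((B ∖ C) ∩ (D ∖ (B △ A))) = {3,4,6,7,11}
(D △ ((B ∖ C) ∩ (D ∖ (B △ A)))) ∩ (C △ A) = {3}
1 ∈ (C △ A) ∪ (((B ∖ C) ∩ (D ∖ (B △ A))) △ D) but 1 ∉ (D △ ((B ∖ C) ∩ (D ∖ (B △ A)))) ∩ (C △ A), so they differ.

No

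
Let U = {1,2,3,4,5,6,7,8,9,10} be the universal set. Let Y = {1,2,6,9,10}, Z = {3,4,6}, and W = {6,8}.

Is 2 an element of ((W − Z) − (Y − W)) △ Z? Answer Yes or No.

No

2 ∉ W and 2 ∉ Z, so 2 ∉ W − Z
2 ∈ Y and 2 ∉ W, so 2 ∈ Y − W
2 ∉ (W − Z) and 2 ∈ (Y − W), so 2 ∉ (W − Z) − (Y − W)
2 ∉ ((W − Z) − (Y − W)) and 2 ∉ Z, so 2 ∉ ((W − Z) − (Y − W)) △ Z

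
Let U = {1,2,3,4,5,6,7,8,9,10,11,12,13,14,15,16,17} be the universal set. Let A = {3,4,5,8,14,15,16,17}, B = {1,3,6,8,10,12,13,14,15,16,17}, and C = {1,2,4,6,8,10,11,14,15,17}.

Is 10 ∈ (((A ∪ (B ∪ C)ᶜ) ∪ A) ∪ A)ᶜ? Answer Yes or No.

10 ∈ B and 10 ∈ C, so 10 ∈ B ∪ C
10 ∉ (B ∪ C)ᶜ since 10 ∈ (B ∪ C)
10 ∉ A and 10 ∉ (B ∪ C)ᶜ, so 10 ∉ A ∪ (B ∪ C)ᶜ
10 ∉ (A ∪ (B ∪ C)ᶜ) and 10 ∉ A, so 10 ∉ (A ∪ (B ∪ C)ᶜ) ∪ A
10 ∉ ((A ∪ (B ∪ C)ᶜ) ∪ A) and 10 ∉ A, so 10 ∉ ((A ∪ (B ∪ C)ᶜ) ∪ A) ∪ A
10 ∈ (((A ∪ (B ∪ C)ᶜ) ∪ A) ∪ A)ᶜ since 10 ∉ (((A ∪ (B ∪ C)ᶜ) ∪ A) ∪ A)

Yes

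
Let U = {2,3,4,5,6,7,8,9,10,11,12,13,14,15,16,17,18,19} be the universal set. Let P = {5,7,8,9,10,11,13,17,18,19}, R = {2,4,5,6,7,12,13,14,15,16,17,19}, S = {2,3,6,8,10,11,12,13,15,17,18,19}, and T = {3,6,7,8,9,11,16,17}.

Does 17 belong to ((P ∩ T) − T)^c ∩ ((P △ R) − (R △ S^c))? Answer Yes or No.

No

17 ∈ P and 17 ∈ T, so 17 ∈ P ∩ T
17 ∈ (P ∩ T) and 17 ∈ T, so 17 ∉ (P ∩ T) − T
17 ∈ ((P ∩ T) − T)^c since 17 ∉ ((P ∩ T) − T)
17 ∈ P and 17 ∈ R, so 17 ∉ P △ R
17 ∈ S, so 17 ∉ S^c
17 ∈ R and 17 ∉ S^c, so 17 ∈ R △ S^c
17 ∉ (P △ R) and 17 ∈ (R △ S^c), so 17 ∉ (P △ R) − (R △ S^c)
17 ∈ ((P ∩ T) − T)^c and 17 ∉ ((P △ R) − (R △ S^c)), so 17 ∉ ((P ∩ T) − T)^c ∩ ((P △ R) − (R △ S^c))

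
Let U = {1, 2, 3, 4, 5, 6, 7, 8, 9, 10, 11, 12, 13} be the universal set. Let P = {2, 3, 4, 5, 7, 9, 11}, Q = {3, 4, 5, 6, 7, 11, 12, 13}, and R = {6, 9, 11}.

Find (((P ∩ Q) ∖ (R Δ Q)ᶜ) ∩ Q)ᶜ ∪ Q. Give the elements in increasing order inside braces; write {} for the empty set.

{1, 2, 3, 4, 5, 6, 7, 8, 9, 10, 11, 12, 13}

P ∩ Q = {3, 4, 5, 7, 11}
R Δ Q = {3, 4, 5, 7, 9, 12, 13}
(R Δ Q)ᶜ = {1, 2, 6, 8, 10, 11}
(P ∩ Q) ∖ (R Δ Q)ᶜ = {3, 4, 5, 7}
((P ∩ Q) ∖ (R Δ Q)ᶜ) ∩ Q = {3, 4, 5, 7}
(((P ∩ Q) ∖ (R Δ Q)ᶜ) ∩ Q)ᶜ = {1, 2, 6, 8, 9, 10, 11, 12, 13}
(((P ∩ Q) ∖ (R Δ Q)ᶜ) ∩ Q)ᶜ ∪ Q = {1, 2, 3, 4, 5, 6, 7, 8, 9, 10, 11, 12, 13}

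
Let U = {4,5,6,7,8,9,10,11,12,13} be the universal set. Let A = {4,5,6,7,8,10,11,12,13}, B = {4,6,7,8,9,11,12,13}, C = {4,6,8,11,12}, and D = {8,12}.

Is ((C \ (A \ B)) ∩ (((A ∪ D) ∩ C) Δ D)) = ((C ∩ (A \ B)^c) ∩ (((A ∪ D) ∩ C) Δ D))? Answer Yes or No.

Yes

A \ B = {5,10}
C \ (A \ B) = {4,6,8,11,12}
A ∪ D = {4,5,6,7,8,10,11,12,13}
(A ∪ D) ∩ C = {4,6,8,11,12}
((A ∪ D) ∩ C) Δ D = {4,6,11}
(C \ (A \ B)) ∩ (((A ∪ D) ∩ C) Δ D) = {4,6,11}
(A \ B)^c = {4,6,7,8,9,11,12,13}
C ∩ (A \ B)^c = {4,6,8,11,12}
(C ∩ (A \ B)^c) ∩ (((A ∪ D) ∩ C) Δ D) = {4,6,11}
Both equal {4,6,11}, so (C \ (A \ B)) ∩ (((A ∪ D) ∩ C) Δ D) = (C ∩ (A \ B)^c) ∩ (((A ∪ D) ∩ C) Δ D).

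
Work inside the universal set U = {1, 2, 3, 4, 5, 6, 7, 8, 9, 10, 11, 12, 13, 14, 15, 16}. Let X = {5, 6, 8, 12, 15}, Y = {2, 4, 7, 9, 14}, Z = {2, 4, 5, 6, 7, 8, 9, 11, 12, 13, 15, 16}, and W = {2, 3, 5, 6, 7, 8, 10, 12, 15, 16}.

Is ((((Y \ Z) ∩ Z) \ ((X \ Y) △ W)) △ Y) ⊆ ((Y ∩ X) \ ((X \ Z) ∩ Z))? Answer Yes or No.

Y \ Z = {14}
(Y \ Z) ∩ Z = {}
X \ Y = {5, 6, 8, 12, 15}
(X \ Y) △ W = {2, 3, 7, 10, 16}
((Y \ Z) ∩ Z) \ ((X \ Y) △ W) = {}
(((Y \ Z) ∩ Z) \ ((X \ Y) △ W)) △ Y = {2, 4, 7, 9, 14}
Y ∩ X = {}
X \ Z = {}
(X \ Z) ∩ Z = {}
(Y ∩ X) \ ((X \ Z) ∩ Z) = {}
2 ∈ (((Y \ Z) ∩ Z) \ ((X \ Y) △ W)) △ Y but 2 ∉ (Y ∩ X) \ ((X \ Z) ∩ Z), so the inclusion fails.

No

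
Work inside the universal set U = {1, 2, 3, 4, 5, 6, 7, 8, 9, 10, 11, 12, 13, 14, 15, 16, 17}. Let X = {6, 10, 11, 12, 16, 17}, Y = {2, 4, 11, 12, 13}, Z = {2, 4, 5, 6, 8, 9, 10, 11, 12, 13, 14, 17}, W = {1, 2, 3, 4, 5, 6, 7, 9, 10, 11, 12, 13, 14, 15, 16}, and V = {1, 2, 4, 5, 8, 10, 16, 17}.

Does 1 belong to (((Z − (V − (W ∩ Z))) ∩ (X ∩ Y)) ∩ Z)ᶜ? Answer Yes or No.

Yes

1 ∈ W and 1 ∉ Z, so 1 ∉ W ∩ Z
1 ∈ V and 1 ∉ (W ∩ Z), so 1 ∈ V − (W ∩ Z)
1 ∉ Z and 1 ∈ (V − (W ∩ Z)), so 1 ∉ Z − (V − (W ∩ Z))
1 ∉ X and 1 ∉ Y, so 1 ∉ X ∩ Y
1 ∉ (Z − (V − (W ∩ Z))) and 1 ∉ (X ∩ Y), so 1 ∉ (Z − (V − (W ∩ Z))) ∩ (X ∩ Y)
1 ∉ ((Z − (V − (W ∩ Z))) ∩ (X ∩ Y)) and 1 ∉ Z, so 1 ∉ ((Z − (V − (W ∩ Z))) ∩ (X ∩ Y)) ∩ Z
1 ∈ (((Z − (V − (W ∩ Z))) ∩ (X ∩ Y)) ∩ Z)ᶜ since 1 ∉ (((Z − (V − (W ∩ Z))) ∩ (X ∩ Y)) ∩ Z)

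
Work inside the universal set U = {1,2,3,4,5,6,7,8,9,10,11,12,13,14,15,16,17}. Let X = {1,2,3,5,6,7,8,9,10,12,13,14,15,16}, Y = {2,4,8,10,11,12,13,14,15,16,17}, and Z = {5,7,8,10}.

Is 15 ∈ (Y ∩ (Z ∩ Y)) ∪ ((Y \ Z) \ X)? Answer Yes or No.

No

15 ∉ Z and 15 ∈ Y, so 15 ∉ Z ∩ Y
15 ∈ Y and 15 ∉ (Z ∩ Y), so 15 ∉ Y ∩ (Z ∩ Y)
15 ∈ Y and 15 ∉ Z, so 15 ∈ Y \ Z
15 ∈ (Y \ Z) and 15 ∈ X, so 15 ∉ (Y \ Z) \ X
15 ∉ (Y ∩ (Z ∩ Y)) and 15 ∉ ((Y \ Z) \ X), so 15 ∉ (Y ∩ (Z ∩ Y)) ∪ ((Y \ Z) \ X)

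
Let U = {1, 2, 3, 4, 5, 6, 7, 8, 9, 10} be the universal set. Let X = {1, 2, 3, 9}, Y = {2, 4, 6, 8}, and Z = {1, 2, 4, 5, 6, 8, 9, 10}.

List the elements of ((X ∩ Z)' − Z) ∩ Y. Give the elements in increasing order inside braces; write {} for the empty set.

X ∩ Z = {1, 2, 9}
(X ∩ Z)' = {3, 4, 5, 6, 7, 8, 10}
(X ∩ Z)' − Z = {3, 7}
((X ∩ Z)' − Z) ∩ Y = {}

{}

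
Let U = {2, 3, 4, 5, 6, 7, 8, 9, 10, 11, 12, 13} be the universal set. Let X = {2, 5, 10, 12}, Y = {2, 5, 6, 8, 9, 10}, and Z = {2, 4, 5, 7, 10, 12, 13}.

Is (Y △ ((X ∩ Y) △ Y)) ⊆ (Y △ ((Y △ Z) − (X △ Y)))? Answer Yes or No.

X ∩ Y = {2, 5, 10}
(X ∩ Y) △ Y = {6, 8, 9}
Y △ ((X ∩ Y) △ Y) = {2, 5, 10}
Y △ Z = {4, 6, 7, 8, 9, 12, 13}
X △ Y = {6, 8, 9, 12}
(Y △ Z) − (X △ Y) = {4, 7, 13}
Y △ ((Y △ Z) − (X △ Y)) = {2, 4, 5, 6, 7, 8, 9, 10, 13}
Every element of {2, 5, 10} is in {2, 4, 5, 6, 7, 8, 9, 10, 13}, so Y △ ((X ∩ Y) △ Y) ⊆ Y △ ((Y △ Z) − (X △ Y)).

Yes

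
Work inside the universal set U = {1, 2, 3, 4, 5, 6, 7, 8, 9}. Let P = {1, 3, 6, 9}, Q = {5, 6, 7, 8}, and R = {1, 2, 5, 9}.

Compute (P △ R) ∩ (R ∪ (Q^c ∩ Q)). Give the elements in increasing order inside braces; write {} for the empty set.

{2, 5}

P △ R = {2, 3, 5, 6}
Q^c = {1, 2, 3, 4, 9}
Q^c ∩ Q = {}
R ∪ (Q^c ∩ Q) = {1, 2, 5, 9}
(P △ R) ∩ (R ∪ (Q^c ∩ Q)) = {2, 5}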